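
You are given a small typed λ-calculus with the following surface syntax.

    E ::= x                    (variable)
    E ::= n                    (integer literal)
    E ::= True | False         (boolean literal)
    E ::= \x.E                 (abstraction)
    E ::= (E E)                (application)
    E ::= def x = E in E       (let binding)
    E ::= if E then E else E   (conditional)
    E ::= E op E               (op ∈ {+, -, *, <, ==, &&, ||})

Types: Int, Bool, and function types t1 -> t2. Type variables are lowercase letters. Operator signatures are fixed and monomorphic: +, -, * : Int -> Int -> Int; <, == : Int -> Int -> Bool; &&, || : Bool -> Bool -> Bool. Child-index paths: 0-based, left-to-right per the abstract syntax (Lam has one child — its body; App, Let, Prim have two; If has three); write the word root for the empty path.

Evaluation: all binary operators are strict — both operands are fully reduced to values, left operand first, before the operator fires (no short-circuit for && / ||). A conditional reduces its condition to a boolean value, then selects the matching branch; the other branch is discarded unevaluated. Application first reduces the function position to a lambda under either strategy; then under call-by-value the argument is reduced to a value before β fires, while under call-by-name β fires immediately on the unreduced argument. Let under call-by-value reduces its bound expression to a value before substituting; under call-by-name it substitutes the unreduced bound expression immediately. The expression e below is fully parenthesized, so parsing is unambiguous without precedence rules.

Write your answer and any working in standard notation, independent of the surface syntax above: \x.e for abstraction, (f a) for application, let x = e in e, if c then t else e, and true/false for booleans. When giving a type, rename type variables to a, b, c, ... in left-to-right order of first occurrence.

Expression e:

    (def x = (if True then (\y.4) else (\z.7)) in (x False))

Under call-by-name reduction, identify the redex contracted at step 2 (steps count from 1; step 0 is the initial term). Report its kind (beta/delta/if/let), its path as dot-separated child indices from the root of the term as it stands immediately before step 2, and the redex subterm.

Answer: if at 0 : (if true then (\y.4) else (\z.7))

Trace:
step 0: (let x = (if true then (\y.4) else (\z.7)) in (x false))
step 1: [let@root] ((if true then (\y.4) else (\z.7)) false)
step 2: [if@0] ((\y.4) false)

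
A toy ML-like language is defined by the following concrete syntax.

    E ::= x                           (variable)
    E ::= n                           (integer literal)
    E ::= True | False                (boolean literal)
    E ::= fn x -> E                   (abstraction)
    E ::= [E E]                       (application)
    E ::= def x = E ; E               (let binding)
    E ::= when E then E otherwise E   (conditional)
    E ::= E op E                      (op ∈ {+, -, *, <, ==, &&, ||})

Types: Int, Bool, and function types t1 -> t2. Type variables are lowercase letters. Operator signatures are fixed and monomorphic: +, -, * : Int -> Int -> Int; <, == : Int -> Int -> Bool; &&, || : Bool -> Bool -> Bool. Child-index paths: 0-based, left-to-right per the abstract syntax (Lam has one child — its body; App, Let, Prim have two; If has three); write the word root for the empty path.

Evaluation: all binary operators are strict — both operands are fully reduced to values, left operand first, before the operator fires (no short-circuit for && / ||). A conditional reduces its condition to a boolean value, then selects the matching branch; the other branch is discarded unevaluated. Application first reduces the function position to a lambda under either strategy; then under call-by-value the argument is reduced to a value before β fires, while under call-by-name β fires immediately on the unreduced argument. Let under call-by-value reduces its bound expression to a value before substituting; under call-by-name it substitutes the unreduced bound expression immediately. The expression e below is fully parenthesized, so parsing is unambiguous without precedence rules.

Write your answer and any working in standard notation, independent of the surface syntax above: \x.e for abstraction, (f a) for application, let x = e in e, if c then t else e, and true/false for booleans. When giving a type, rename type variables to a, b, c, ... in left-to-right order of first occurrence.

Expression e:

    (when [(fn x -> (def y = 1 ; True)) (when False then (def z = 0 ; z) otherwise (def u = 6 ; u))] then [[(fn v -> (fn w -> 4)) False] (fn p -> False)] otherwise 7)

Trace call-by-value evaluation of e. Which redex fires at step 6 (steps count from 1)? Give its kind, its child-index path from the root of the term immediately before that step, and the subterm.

Answer: beta at 0 : ((\v.(\w.4)) false)

Derivation:
step 0: (if ((\x.(let y = 1 in true)) (if false then (let z = 0 in z) else (let u = 6 in u))) then (((\v.(\w.4)) false) (\p.false)) else 7)
step 1: [if@0.1] (if ((\x.(let y = 1 in true)) (let u = 6 in u)) then (((\v.(\w.4)) false) (\p.false)) else 7)
step 2: [let@0.1] (if ((\x.(let y = 1 in true)) 6) then (((\v.(\w.4)) false) (\p.false)) else 7)
step 3: [beta@0] (if (let y = 1 in true) then (((\v.(\w.4)) false) (\p.false)) else 7)
step 4: [let@0] (if true then (((\v.(\w.4)) false) (\p.false)) else 7)
step 5: [if@root] (((\v.(\w.4)) false) (\p.false))
step 6: [beta@0] ((\w.4) (\p.false))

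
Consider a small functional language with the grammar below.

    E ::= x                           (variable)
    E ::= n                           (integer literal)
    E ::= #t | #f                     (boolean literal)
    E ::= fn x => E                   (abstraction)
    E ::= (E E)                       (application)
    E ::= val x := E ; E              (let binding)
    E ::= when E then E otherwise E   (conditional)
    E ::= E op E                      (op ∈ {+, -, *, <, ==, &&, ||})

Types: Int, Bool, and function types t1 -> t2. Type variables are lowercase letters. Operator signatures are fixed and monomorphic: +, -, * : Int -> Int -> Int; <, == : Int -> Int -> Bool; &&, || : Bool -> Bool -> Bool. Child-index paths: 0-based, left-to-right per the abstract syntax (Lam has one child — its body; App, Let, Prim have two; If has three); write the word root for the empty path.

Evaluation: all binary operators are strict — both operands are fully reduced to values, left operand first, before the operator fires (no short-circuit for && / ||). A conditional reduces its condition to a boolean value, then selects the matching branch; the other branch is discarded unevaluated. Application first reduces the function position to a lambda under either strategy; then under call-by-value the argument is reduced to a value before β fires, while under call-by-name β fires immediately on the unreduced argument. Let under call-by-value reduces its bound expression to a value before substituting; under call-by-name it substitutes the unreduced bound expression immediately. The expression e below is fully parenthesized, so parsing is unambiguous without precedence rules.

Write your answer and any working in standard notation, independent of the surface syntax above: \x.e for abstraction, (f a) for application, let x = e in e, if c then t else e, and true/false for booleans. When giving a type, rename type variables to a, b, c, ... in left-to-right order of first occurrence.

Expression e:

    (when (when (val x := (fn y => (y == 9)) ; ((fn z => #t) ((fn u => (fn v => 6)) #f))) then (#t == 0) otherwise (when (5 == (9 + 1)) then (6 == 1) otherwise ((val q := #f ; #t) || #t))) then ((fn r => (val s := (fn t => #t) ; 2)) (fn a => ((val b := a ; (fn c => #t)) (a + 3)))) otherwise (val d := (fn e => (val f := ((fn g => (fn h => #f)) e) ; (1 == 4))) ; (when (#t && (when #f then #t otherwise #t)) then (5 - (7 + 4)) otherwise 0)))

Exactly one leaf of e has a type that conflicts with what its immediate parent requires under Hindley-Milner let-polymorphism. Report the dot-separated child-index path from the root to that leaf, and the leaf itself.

Working:
y : a
  unify a ~ Int
  unify Int ~ Int
\y._ : Int -> Bool
let x : Int -> Bool
\z._ : b -> Bool
\v._ : d -> Int
\u._ : c -> d -> Int
  unify c -> d -> Int ~ Bool -> e
  unify c ~ Bool
  unify d -> Int ~ e
_ _ : d -> Int
  unify b -> Bool ~ (d -> Int) -> f
  unify b ~ d -> Int
  unify Bool ~ f
_ _ : Bool
  unify Bool ~ Bool
  unify Bool ~ Int
  FAIL: mismatch Bool ~ Int

Answer: 0.1.0 : true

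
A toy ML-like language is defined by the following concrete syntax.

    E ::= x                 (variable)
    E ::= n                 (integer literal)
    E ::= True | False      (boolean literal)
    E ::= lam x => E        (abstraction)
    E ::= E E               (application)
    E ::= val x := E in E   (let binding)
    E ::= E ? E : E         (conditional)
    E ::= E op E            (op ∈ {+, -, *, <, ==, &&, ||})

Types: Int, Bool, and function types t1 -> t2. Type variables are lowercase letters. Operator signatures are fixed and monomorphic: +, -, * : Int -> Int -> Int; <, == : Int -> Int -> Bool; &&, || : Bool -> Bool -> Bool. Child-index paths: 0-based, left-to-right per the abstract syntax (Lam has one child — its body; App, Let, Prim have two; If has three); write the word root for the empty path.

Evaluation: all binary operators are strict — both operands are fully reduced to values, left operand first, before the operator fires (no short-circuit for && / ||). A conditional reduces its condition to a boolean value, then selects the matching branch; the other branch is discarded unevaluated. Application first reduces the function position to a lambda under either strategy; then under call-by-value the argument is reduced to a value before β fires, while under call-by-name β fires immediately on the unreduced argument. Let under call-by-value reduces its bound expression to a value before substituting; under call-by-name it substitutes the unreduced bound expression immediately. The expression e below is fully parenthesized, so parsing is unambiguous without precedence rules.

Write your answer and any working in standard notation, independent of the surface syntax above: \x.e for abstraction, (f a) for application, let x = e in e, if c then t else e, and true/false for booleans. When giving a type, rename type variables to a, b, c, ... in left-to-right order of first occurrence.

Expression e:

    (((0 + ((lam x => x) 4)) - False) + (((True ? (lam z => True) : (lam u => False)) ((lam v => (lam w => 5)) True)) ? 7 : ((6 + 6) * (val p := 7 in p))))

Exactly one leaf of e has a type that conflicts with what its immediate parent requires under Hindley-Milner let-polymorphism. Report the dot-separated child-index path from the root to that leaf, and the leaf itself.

Derivation:
  unify Int ~ Int
x : a
\x._ : a -> a
  unify a -> a ~ Int -> b
  unify a ~ Int
  unify Int ~ b
_ _ : Int
  unify Int ~ Int
  unify Int ~ Int
  unify Bool ~ Int
  FAIL: mismatch Bool ~ Int

Answer: 0.1 : false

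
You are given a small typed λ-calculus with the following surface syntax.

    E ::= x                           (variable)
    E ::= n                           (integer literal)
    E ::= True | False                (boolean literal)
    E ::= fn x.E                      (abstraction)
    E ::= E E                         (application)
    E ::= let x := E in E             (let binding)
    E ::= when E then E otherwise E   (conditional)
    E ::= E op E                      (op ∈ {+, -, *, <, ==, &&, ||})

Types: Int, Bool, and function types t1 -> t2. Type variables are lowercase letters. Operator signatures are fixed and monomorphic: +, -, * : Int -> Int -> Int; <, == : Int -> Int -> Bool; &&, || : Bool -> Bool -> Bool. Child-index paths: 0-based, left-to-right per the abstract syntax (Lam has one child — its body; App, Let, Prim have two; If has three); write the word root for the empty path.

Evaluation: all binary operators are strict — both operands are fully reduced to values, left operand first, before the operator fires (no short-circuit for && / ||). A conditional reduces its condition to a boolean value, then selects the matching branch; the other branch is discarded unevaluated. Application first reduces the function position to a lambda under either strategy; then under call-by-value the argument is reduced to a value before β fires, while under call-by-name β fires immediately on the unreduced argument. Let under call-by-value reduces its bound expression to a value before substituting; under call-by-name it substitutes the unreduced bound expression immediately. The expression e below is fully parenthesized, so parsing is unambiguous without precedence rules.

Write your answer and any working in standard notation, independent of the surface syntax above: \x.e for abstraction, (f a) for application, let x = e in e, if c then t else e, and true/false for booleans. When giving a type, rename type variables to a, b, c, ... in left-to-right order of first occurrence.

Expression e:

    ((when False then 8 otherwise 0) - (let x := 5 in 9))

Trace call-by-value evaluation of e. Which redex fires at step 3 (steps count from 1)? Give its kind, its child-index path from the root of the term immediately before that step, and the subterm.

Working:
step 0: ((if false then 8 else 0) - (let x = 5 in 9))
step 1: [if@0] (0 - (let x = 5 in 9))
step 2: [let@1] (0 - 9)
step 3: [delta@root] -9

Answer: delta at root : (0 - 9)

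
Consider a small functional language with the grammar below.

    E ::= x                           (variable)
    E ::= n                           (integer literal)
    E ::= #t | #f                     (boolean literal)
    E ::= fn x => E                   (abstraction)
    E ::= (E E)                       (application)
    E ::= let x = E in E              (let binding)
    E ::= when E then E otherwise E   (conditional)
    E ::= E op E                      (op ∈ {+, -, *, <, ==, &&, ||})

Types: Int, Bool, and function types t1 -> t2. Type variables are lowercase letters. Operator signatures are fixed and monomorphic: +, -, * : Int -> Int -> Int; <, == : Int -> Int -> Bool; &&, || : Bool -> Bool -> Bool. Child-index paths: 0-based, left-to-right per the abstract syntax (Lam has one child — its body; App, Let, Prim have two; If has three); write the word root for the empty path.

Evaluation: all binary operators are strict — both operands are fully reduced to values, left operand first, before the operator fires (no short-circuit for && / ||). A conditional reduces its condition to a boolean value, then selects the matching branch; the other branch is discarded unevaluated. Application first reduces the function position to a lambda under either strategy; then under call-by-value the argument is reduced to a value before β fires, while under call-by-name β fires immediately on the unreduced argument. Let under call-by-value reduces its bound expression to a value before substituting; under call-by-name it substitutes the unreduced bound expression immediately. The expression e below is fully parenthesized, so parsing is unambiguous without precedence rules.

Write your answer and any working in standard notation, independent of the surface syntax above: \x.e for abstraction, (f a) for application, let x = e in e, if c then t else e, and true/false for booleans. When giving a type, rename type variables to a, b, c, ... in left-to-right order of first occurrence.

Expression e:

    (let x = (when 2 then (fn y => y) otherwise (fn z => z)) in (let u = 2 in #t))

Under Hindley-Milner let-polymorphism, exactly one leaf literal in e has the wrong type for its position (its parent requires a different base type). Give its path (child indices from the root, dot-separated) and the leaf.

Answer: 0.0 : 2

Working:
  unify Int ~ Bool
  FAIL: mismatch Int ~ Bool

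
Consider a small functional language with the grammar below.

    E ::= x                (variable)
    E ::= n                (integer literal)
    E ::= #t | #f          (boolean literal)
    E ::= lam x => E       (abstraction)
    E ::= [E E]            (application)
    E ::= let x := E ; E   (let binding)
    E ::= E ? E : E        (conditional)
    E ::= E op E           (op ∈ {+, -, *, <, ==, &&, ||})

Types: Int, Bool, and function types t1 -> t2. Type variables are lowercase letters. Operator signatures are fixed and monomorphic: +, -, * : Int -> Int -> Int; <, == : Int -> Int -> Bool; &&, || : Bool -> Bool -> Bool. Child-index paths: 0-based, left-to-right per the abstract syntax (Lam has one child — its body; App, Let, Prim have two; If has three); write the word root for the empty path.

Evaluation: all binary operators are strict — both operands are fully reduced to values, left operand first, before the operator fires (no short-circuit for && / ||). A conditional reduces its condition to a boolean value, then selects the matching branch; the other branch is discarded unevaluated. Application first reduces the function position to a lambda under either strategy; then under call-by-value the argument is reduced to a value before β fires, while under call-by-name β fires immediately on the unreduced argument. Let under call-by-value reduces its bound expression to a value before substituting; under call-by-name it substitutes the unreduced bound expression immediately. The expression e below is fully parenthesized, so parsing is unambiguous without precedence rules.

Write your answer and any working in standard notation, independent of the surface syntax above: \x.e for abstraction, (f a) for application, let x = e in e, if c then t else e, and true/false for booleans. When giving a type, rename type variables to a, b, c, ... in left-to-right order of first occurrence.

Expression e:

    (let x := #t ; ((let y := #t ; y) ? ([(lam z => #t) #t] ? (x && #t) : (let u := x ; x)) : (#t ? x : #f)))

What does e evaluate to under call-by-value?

Answer: true

Working:
step 0: (let x = true in (if (let y = true in y) then (if ((\z.true) true) then (x && true) else (let u = x in x)) else (if true then x else false)))
step 1: [let@root] (if (let y = true in y) then (if ((\z.true) true) then (true && true) else (let u = true in true)) else (if true then true else false))
step 2: [let@0] (if true then (if ((\z.true) true) then (true && true) else (let u = true in true)) else (if true then true else false))
step 3: [if@root] (if ((\z.true) true) then (true && true) else (let u = true in true))
step 4: [beta@0] (if true then (true && true) else (let u = true in true))
step 5: [if@root] (true && true)
step 6: [delta@root] true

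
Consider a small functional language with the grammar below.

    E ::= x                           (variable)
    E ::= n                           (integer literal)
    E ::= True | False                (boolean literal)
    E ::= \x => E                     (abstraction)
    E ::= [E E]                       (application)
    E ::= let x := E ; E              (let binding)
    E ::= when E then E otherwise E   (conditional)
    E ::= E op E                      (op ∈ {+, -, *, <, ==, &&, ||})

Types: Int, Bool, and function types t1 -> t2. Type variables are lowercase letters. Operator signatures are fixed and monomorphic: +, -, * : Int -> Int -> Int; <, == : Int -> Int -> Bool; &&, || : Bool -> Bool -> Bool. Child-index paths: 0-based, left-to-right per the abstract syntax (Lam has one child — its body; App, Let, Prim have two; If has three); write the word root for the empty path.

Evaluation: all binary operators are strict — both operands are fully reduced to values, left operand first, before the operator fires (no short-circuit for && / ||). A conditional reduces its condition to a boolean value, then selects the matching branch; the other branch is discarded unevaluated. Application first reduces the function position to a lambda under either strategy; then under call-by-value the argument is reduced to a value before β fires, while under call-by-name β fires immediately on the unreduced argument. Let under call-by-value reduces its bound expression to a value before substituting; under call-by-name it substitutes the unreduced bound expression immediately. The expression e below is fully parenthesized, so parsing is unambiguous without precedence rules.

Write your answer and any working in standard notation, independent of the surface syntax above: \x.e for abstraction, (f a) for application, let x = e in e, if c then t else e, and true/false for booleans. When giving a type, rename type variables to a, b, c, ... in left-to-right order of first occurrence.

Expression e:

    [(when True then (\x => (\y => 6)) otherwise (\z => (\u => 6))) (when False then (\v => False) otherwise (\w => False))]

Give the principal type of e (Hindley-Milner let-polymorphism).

Working:
  unify Bool ~ Bool
\y._ : b -> Int
\x._ : a -> b -> Int
\u._ : d -> Int
\z._ : c -> d -> Int
  unify a -> b -> Int ~ c -> d -> Int
  unify a ~ c
  unify b -> Int ~ d -> Int
  unify b ~ d
  unify Int ~ Int
  unify Bool ~ Bool
\v._ : e -> Bool
\w._ : f -> Bool
  unify e -> Bool ~ f -> Bool
  unify e ~ f
  unify Bool ~ Bool
  unify c -> d -> Int ~ (f -> Bool) -> g
  unify c ~ f -> Bool
  unify d -> Int ~ g
_ _ : d -> Int

Answer: a -> Int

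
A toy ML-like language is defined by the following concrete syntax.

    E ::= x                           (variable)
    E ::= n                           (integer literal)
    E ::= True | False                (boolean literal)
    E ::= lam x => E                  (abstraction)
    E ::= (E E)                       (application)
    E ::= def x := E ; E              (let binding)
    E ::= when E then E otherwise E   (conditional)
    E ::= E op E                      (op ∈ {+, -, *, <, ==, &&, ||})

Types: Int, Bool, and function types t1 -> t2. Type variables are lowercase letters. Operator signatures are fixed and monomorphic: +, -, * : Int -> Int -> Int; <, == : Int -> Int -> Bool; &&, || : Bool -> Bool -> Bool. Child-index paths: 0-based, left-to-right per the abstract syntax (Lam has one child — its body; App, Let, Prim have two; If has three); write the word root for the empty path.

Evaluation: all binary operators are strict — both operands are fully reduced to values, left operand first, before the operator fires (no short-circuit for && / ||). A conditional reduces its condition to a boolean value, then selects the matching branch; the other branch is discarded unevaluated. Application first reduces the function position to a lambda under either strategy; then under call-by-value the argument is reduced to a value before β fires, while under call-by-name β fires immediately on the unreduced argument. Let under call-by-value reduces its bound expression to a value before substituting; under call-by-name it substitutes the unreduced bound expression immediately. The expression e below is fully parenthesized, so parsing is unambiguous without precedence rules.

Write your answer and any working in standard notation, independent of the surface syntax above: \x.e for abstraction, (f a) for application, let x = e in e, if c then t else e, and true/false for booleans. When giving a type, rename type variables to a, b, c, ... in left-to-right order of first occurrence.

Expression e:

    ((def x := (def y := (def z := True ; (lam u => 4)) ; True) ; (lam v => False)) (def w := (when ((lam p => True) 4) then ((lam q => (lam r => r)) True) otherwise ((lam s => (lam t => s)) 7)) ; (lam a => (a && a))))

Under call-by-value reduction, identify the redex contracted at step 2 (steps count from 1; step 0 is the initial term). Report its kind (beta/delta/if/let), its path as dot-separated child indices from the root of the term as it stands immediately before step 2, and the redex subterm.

Answer: let at 0.0 : (let y = (\u.4) in true)

Trace:
step 0: ((let x = (let y = (let z = true in (\u.4)) in true) in (\v.false)) (let w = (if ((\p.true) 4) then ((\q.(\r.r)) true) else ((\s.(\t.s)) 7)) in (\a.(a && a))))
step 1: [let@0.0.0] ((let x = (let y = (\u.4) in true) in (\v.false)) (let w = (if ((\p.true) 4) then ((\q.(\r.r)) true) else ((\s.(\t.s)) 7)) in (\a.(a && a))))
step 2: [let@0.0] ((let x = true in (\v.false)) (let w = (if ((\p.true) 4) then ((\q.(\r.r)) true) else ((\s.(\t.s)) 7)) in (\a.(a && a))))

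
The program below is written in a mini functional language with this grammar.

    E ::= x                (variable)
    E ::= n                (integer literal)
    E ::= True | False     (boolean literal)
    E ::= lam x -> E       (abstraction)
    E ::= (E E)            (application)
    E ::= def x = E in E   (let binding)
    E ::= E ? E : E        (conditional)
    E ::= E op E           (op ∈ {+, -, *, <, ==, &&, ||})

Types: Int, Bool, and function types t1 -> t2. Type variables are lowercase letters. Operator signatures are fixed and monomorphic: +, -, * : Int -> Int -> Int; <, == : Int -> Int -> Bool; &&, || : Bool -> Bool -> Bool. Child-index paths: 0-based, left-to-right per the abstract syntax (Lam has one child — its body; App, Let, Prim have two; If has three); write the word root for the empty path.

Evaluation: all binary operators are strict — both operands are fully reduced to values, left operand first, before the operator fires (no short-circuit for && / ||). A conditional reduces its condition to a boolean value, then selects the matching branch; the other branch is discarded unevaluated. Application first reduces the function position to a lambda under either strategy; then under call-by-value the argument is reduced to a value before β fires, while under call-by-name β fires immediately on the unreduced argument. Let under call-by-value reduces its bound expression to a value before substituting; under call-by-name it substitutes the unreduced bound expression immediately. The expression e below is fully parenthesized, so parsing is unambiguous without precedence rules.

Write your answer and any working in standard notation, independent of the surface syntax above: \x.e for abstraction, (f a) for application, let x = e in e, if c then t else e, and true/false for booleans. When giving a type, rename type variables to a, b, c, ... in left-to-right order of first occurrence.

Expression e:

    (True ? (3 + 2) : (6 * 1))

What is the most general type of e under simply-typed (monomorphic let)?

Derivation:
  unify Bool ~ Bool
  unify Int ~ Int
  unify Int ~ Int
  unify Int ~ Int
  unify Int ~ Int
  unify Int ~ Int

Answer: Int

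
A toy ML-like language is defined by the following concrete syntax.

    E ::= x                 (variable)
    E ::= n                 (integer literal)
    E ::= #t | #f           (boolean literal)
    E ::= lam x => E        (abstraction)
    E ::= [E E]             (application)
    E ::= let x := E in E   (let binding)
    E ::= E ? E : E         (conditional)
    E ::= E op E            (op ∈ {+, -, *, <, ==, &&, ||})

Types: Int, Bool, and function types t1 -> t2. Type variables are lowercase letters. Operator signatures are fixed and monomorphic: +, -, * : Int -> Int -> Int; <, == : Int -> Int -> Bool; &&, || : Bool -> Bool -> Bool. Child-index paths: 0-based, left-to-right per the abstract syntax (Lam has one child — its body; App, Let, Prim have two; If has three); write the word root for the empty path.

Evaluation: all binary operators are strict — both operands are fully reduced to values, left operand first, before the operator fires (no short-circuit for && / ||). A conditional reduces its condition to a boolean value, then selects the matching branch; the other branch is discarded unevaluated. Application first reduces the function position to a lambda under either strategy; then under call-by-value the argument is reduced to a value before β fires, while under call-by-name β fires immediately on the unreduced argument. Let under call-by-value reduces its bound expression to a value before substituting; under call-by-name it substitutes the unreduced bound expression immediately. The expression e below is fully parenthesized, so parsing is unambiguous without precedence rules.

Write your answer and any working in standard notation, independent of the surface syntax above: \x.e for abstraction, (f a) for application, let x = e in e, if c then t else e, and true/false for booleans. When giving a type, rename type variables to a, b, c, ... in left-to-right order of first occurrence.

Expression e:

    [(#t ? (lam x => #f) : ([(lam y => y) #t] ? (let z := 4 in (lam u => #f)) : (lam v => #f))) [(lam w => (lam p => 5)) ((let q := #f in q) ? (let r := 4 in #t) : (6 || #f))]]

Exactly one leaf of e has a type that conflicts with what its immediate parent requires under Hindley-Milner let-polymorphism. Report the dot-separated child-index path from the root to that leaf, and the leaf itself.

Answer: 1.1.2.0 : 6

Trace:
  unify Bool ~ Bool
\x._ : a -> Bool
y : b
\y._ : b -> b
  unify b -> b ~ Bool -> c
  unify b ~ Bool
  unify Bool ~ c
_ _ : Bool
  unify Bool ~ Bool
let z : Int
\u._ : d -> Bool
\v._ : e -> Bool
  unify d -> Bool ~ e -> Bool
  unify d ~ e
  unify Bool ~ Bool
  unify a -> Bool ~ e -> Bool
  unify a ~ e
  unify Bool ~ Bool
\p._ : g -> Int
\w._ : f -> g -> Int
let q : Bool
q : Bool
  unify Bool ~ Bool
let r : Int
  unify Int ~ Bool
  FAIL: mismatch Int ~ Bool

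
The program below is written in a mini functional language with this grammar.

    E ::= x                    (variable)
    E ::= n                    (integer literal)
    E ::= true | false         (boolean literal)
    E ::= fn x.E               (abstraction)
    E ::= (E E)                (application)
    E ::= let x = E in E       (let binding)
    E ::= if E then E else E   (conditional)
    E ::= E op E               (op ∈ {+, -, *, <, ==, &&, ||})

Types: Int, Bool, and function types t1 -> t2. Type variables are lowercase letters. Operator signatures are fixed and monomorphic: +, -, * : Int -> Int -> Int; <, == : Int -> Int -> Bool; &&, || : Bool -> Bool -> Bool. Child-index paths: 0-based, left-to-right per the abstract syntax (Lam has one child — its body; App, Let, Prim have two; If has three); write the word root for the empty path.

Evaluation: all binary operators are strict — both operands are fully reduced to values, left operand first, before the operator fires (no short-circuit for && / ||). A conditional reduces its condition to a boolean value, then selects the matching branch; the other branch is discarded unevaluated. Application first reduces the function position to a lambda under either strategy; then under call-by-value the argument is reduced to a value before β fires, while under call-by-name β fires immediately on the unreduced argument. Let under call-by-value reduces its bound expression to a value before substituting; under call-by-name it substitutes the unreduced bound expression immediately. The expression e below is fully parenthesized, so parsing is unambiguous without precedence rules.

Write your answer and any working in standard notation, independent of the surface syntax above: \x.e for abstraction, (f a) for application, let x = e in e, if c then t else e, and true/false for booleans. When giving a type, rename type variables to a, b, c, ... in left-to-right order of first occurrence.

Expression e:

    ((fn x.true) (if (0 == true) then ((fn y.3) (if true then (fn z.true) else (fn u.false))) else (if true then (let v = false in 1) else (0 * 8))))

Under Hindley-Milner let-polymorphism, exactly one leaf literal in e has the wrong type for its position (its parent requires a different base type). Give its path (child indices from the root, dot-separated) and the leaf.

Trace:
\x._ : a -> Bool
  unify Int ~ Int
  unify Bool ~ Int
  FAIL: mismatch Bool ~ Int

Answer: 1.0.1 : true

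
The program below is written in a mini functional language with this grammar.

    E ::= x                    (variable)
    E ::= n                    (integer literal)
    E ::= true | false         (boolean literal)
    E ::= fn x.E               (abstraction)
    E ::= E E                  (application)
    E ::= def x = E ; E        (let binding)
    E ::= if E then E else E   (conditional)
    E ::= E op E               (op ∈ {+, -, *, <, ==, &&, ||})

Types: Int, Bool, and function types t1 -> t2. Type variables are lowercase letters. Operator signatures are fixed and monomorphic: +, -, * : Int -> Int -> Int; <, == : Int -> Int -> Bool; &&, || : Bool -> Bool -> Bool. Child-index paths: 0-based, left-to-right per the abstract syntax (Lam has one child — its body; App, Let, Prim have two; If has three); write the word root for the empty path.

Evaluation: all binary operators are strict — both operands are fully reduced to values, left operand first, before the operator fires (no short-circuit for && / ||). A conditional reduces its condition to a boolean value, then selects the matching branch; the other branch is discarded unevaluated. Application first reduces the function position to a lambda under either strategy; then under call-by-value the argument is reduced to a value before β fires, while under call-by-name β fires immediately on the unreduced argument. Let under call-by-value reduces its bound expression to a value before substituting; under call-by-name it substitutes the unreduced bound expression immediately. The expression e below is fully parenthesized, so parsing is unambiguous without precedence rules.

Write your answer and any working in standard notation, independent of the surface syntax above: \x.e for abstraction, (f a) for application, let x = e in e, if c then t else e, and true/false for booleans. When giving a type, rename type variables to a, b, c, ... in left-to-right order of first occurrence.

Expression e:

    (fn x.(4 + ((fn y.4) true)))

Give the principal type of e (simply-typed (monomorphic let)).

Working:
  unify Int ~ Int
\y._ : b -> Int
  unify b -> Int ~ Bool -> c
  unify b ~ Bool
  unify Int ~ c
_ _ : Int
  unify Int ~ Int
\x._ : a -> Int

Answer: a -> Int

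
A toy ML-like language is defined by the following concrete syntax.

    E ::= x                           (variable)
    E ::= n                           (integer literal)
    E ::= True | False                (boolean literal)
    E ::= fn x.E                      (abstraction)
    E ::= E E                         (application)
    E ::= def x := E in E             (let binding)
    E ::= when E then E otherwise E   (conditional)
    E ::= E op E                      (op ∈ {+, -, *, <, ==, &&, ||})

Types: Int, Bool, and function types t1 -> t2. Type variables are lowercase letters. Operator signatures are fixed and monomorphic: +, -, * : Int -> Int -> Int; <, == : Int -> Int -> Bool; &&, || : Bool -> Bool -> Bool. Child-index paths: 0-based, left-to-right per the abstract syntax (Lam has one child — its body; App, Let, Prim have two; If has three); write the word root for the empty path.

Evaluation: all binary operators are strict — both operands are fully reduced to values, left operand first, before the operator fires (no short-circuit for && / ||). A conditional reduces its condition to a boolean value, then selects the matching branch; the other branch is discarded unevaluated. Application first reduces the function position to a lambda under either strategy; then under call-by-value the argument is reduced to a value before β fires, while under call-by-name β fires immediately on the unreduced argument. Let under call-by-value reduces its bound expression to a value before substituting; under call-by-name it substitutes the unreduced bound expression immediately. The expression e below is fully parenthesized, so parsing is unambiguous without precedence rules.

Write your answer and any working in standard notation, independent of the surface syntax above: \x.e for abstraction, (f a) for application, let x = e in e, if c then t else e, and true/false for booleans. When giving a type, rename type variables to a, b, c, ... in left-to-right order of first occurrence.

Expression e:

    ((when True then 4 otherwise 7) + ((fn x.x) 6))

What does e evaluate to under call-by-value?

Answer: 10

Trace:
step 0: ((if true then 4 else 7) + ((\x.x) 6))
step 1: [if@0] (4 + ((\x.x) 6))
step 2: [beta@1] (4 + 6)
step 3: [delta@root] 10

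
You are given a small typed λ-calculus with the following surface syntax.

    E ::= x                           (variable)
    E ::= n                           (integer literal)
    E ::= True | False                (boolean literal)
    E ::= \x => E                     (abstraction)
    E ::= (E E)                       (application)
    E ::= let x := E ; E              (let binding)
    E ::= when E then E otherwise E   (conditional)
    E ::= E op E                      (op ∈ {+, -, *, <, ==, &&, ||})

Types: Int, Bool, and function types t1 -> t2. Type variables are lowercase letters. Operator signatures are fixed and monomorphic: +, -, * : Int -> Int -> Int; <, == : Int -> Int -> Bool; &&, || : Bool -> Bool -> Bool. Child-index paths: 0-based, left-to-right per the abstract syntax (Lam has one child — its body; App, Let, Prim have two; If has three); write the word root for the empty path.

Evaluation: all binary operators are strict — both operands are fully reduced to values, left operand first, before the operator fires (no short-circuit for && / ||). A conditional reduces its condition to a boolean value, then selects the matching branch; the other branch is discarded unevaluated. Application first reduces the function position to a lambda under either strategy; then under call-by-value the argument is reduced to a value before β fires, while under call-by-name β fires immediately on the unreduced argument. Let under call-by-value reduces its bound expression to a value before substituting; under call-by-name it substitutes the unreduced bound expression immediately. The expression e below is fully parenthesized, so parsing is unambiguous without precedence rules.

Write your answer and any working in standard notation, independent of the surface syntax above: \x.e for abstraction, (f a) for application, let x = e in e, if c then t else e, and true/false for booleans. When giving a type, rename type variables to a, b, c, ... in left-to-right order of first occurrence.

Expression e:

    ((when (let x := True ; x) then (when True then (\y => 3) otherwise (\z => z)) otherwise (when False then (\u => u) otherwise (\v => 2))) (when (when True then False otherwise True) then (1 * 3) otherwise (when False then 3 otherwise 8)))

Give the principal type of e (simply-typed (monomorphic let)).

Answer: Int

Derivation:
let x : Bool
x : Bool
  unify Bool ~ Bool
  unify Bool ~ Bool
\y._ : a -> Int
z : b
\z._ : b -> b
  unify a -> Int ~ b -> b
  unify a ~ b
  unify Int ~ b
  unify Bool ~ Bool
u : c
\u._ : c -> c
\v._ : d -> Int
  unify c -> c ~ d -> Int
  unify c ~ d
  unify d ~ Int
  unify Int -> Int ~ Int -> Int
  unify Int ~ Int
  unify Int ~ Int
  unify Bool ~ Bool
  unify Bool ~ Bool
  unify Bool ~ Bool
  unify Int ~ Int
  unify Int ~ Int
  unify Bool ~ Bool
  unify Int ~ Int
  unify Int ~ Int
  unify Int -> Int ~ Int -> e
  unify Int ~ Int
  unify Int ~ e
_ _ : Int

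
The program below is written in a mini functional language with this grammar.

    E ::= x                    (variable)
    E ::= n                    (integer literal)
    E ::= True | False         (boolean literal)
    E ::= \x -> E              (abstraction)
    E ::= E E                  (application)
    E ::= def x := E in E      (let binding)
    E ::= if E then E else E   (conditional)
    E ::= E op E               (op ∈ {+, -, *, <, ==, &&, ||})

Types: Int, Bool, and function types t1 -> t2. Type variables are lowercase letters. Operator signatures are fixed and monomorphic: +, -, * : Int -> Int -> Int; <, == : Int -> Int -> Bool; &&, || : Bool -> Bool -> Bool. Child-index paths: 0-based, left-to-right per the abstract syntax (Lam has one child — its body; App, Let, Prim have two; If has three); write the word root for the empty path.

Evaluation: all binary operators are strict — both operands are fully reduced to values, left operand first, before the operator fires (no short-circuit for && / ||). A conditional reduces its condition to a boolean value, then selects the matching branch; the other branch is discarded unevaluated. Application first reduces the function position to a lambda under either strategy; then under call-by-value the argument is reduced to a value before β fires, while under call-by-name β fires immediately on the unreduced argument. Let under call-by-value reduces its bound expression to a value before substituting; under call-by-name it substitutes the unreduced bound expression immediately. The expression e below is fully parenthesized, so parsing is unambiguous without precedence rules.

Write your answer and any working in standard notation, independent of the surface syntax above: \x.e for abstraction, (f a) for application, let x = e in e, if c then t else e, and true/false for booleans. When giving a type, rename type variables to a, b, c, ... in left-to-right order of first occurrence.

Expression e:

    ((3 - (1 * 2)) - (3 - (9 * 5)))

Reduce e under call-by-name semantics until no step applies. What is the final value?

Trace:
step 0: ((3 - (1 * 2)) - (3 - (9 * 5)))
step 1: [delta@0.1] ((3 - 2) - (3 - (9 * 5)))
step 2: [delta@0] (1 - (3 - (9 * 5)))
step 3: [delta@1.1] (1 - (3 - 45))
step 4: [delta@1] (1 - -42)
step 5: [delta@root] 43

Answer: 43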